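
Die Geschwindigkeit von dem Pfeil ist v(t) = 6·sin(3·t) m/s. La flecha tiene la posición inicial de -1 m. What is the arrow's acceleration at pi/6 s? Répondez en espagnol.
Para resolver esto, necesitamos tomar 1 derivada de nuestra ecuación de la velocidad v(t) = 6·sin(3·t). Derivando la velocidad, obtenemos la aceleración: a(t) = 18·cos(3·t). Usando a(t) = 18·cos(3·t) y sustituyendo t = pi/6, encontramos a = 0.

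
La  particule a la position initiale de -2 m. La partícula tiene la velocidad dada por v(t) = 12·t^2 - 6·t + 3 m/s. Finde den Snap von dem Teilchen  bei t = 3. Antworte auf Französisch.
Nous devons dériver notre équation de la vitesse v(t) = 12·t^2 - 6·t + 3 3 fois. La dérivée de la vitesse donne l'accélération: a(t) = 24·t - 6. En prenant d/dt de a(t), nous trouvons j(t) = 24. En dérivant le jerk, nous obtenons le snap: s(t) = 0. Nous avons le snap s(t) = 0. En substituant t = 3: s(3) = 0.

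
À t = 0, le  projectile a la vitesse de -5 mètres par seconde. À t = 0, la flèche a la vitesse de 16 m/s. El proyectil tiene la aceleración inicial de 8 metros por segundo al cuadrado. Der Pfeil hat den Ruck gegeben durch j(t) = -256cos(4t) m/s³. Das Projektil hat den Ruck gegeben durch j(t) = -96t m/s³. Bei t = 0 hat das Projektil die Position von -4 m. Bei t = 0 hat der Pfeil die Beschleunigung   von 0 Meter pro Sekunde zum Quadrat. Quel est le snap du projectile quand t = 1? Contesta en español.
Debemos derivar nuestra ecuación de la sacudida j(t) = -96·t 1 vez. Tomando d/dt de j(t), encontramos s(t) = -96. Usando s(t) = -96 y sustituyendo t = 1, encontramos s = -96.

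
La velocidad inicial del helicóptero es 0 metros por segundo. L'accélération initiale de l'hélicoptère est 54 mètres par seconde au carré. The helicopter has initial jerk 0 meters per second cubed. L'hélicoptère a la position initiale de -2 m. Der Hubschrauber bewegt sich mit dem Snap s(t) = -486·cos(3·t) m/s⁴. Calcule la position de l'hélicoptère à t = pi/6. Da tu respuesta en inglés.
To solve this, we need to take 4 integrals of our snap equation s(t) = -486·cos(3·t). Taking ∫s(t)dt and applying j(0) = 0, we find j(t) = -162·sin(3·t). Integrating jerk and using the initial condition a(0) = 54, we get a(t) = 54·cos(3·t). Taking ∫a(t)dt and applying v(0) = 0, we find v(t) = 18·sin(3·t). The antiderivative of velocity, with x(0) = -2, gives position: x(t) = 4 - 6·cos(3·t). We have position x(t) = 4 - 6·cos(3·t). Substituting t = pi/6: x(pi/6) = 4.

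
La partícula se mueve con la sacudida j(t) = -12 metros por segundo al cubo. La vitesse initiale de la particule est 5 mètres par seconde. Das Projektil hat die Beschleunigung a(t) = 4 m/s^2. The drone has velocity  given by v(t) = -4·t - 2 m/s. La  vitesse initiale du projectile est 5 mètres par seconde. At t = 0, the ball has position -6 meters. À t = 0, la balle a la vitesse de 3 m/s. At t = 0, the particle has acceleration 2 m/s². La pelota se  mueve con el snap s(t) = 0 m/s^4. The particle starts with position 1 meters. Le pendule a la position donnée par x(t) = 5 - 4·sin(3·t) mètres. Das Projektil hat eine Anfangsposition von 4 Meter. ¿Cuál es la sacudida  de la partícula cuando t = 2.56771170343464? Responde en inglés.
From the given jerk equation j(t) = -12, we substitute t = 2.56771170343464 to get j = -12.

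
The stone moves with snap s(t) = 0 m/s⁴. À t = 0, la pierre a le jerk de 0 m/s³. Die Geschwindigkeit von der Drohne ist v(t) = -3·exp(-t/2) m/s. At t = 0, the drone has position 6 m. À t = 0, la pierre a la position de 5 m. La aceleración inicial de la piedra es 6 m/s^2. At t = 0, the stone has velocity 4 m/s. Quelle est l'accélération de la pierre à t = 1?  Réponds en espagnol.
Necesitamos integrar nuestra ecuación del snap s(t) = 0 2 veces. Tomando ∫s(t)dt y aplicando j(0) = 0, encontramos j(t) = 0. Tomando ∫j(t)dt y aplicando a(0) = 6, encontramos a(t) = 6. De la ecuación de la aceleración a(t) = 6, sustituimos t = 1 para obtener a = 6.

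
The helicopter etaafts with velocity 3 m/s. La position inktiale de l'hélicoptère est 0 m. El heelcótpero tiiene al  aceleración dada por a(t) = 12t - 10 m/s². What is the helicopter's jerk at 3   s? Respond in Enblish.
Starting from acceleration a(t) = 12·t - 10, we take 1 derivative. The derivative of acceleration gives jerk: j(t) = 12. Using j(t) = 12 and substituting t = 3, we find j = 12.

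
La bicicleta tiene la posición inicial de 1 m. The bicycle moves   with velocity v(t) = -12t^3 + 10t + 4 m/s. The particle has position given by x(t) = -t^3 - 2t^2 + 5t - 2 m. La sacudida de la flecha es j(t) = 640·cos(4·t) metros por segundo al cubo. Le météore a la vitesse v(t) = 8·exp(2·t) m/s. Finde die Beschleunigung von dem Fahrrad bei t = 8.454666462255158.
Um dies zu lösen, müssen wir 1 Ableitung unserer Gleichung für die Geschwindigkeit v(t) = -12·t^3 + 10·t + 4 nehmen. Mit d/dt von v(t) finden wir a(t) = 10 - 36·t^2. Wir haben die Beschleunigung a(t) = 10 - 36·t^2. Durch Einsetzen von t = 8.454666462255158: a(8.454666462255158) = -2563.32985956736.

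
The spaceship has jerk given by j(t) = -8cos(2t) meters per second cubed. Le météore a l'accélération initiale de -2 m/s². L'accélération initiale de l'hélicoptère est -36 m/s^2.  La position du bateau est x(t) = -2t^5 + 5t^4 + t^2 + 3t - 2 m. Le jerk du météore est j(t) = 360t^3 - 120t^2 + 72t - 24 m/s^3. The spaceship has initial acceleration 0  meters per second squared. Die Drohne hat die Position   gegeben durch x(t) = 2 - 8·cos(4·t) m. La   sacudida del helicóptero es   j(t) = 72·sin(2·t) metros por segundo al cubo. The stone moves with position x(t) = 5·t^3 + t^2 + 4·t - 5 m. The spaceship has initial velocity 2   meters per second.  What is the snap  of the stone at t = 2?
Starting from position x(t) = 5·t^3 + t^2 + 4·t - 5, we take 4 derivatives. Differentiating position, we get velocity: v(t) = 15·t^2 + 2·t + 4. Differentiating velocity, we get acceleration: a(t) = 30·t + 2. The derivative of acceleration gives jerk: j(t) = 30. Taking d/dt of j(t), we find s(t) = 0. We have snap s(t) = 0. Substituting t = 2: s(2) = 0.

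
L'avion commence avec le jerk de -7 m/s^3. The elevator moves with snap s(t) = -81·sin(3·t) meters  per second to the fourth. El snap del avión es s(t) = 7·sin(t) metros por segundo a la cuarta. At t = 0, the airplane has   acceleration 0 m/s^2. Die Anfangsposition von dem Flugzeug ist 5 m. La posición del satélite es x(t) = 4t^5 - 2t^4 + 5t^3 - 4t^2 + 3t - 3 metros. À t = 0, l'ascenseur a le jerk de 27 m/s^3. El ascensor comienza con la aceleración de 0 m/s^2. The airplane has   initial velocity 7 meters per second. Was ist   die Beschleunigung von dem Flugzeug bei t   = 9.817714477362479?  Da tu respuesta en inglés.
To find the answer, we compute 2 antiderivatives of s(t) = 7·sin(t). The integral of snap is jerk. Using j(0) = -7, we get j(t) = -7·cos(t). Finding the antiderivative of j(t) and using a(0) = 0: a(t) = -7·sin(t). From the given acceleration equation a(t) = -7·sin(t), we substitute t = 9.817714477362479 to get a = 2.68031947970706.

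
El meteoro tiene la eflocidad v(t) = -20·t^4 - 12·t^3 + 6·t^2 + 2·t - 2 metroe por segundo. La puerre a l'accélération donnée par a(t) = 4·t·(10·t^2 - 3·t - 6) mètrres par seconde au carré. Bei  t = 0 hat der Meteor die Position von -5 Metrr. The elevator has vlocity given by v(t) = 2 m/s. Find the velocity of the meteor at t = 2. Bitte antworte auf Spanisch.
De la ecuación de la velocidad v(t) = -20·t^4 - 12·t^3 + 6·t^2 + 2·t - 2, sustituimos t = 2 para obtener v = -390.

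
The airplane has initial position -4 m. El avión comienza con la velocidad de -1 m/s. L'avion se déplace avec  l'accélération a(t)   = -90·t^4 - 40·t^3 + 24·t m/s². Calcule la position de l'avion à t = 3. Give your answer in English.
To find the answer, we compute 2 integrals of a(t) = -90·t^4 - 40·t^3 + 24·t. Taking ∫a(t)dt and applying v(0) = -1, we find v(t) = -18·t^5 - 10·t^4 + 12·t^2 - 1. Finding the antiderivative of v(t) and using x(0) = -4: x(t) = -3·t^6 - 2·t^5 + 4·t^3 - t - 4. From the given position equation x(t) = -3·t^6 - 2·t^5 + 4·t^3 - t - 4, we substitute t = 3 to get x = -2572.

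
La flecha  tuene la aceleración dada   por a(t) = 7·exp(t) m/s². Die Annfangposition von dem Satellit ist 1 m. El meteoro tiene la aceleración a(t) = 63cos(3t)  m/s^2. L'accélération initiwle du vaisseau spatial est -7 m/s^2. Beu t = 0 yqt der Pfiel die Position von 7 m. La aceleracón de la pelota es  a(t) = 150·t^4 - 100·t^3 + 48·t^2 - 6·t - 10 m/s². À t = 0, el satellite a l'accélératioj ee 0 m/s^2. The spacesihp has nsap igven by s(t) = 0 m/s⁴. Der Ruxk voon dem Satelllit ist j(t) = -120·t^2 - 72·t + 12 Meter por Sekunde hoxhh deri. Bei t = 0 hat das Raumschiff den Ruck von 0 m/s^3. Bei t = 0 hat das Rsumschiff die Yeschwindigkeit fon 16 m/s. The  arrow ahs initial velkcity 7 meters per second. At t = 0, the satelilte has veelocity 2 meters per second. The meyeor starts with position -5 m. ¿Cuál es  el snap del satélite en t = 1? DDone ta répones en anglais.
We must differentiate our jerk equation j(t) = -120·t^2 - 72·t + 12 1 time. The derivative of jerk gives snap: s(t) = -240·t - 72. Using s(t) = -240·t - 72 and substituting t = 1, we find s = -312.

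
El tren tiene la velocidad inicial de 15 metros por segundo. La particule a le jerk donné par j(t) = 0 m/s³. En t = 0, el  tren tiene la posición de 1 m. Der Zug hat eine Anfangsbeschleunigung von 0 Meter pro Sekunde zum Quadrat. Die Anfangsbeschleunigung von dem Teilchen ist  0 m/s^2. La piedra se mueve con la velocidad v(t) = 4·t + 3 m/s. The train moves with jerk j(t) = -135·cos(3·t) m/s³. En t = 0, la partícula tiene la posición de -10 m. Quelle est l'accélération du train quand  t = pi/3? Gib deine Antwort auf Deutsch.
Wir müssen das Integral unserer Gleichung für den Ruck j(t) = -135·cos(3·t) 1-mal finden. Mit ∫j(t)dt und Anwendung von a(0) = 0, finden wir a(t) = -45·sin(3·t). Mit a(t) = -45·sin(3·t) und Einsetzen von t = pi/3, finden wir a = 0.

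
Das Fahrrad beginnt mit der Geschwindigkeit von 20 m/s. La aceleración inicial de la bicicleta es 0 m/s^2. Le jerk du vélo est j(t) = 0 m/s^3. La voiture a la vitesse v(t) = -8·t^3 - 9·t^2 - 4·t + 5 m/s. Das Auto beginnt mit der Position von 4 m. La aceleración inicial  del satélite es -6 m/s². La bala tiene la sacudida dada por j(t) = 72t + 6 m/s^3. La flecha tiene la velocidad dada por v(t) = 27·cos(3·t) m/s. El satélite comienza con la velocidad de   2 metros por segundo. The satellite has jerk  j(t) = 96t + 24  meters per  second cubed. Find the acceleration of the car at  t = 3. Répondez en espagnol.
Debemos derivar nuestra ecuación de la velocidad v(t) = -8·t^3 - 9·t^2 - 4·t + 5 1 vez. Derivando la velocidad, obtenemos la aceleración: a(t) = -24·t^2 - 18·t - 4. Tenemos la aceleración a(t) = -24·t^2 - 18·t - 4. Sustituyendo t = 3: a(3) = -274.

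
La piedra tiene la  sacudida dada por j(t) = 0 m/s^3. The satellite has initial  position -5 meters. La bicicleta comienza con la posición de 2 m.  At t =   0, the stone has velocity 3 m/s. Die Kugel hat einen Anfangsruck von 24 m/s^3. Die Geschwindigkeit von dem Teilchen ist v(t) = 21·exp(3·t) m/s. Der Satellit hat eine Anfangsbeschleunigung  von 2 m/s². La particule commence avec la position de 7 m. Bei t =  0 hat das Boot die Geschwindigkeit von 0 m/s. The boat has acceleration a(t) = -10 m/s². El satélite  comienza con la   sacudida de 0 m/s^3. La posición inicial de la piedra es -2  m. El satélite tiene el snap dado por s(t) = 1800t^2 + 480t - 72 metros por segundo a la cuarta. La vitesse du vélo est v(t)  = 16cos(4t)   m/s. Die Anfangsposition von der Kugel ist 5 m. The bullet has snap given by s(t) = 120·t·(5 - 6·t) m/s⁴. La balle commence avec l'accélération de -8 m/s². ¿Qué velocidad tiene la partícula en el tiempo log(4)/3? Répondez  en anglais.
We have velocity v(t) = 21·exp(3·t). Substituting t = log(4)/3: v(log(4)/3) = 84.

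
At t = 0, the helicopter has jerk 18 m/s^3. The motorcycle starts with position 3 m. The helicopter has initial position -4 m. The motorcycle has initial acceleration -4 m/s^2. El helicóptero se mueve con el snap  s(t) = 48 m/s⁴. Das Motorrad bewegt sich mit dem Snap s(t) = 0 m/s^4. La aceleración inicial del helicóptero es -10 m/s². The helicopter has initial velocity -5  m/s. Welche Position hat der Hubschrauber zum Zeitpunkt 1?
Wir müssen unsere Gleichung für den Snap s(t) = 48 4-mal integrieren. Mit ∫s(t)dt und Anwendung von j(0) = 18, finden wir j(t) = 48·t + 18. Durch Integration von dem Ruck und Verwendung der Anfangsbedingung a(0) = -10, erhalten wir a(t) = 24·t^2 + 18·t - 10. Die Stammfunktion von der Beschleunigung ist die Geschwindigkeit. Mit v(0) = -5 erhalten wir v(t) = 8·t^3 + 9·t^2 - 10·t - 5. Das Integral von der Geschwindigkeit, mit x(0) = -4, ergibt die Position: x(t) = 2·t^4 + 3·t^3 - 5·t^2 - 5·t - 4. Wir haben die Position x(t) = 2·t^4 + 3·t^3 - 5·t^2 - 5·t - 4. Durch Einsetzen von t = 1: x(1) = -9.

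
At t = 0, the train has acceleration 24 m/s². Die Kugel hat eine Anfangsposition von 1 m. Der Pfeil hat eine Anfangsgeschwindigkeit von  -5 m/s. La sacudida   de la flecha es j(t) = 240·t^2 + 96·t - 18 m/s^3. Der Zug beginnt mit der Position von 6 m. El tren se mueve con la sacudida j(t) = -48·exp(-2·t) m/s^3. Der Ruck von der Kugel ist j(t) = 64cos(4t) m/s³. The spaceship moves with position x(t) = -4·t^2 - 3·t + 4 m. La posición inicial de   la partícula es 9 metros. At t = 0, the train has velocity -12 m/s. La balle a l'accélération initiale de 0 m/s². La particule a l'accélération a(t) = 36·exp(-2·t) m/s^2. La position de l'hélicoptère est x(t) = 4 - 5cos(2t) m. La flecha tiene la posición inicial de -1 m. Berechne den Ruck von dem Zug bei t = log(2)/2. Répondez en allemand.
Mit j(t) = -48·exp(-2·t) und Einsetzen von t = log(2)/2, finden wir j = -24.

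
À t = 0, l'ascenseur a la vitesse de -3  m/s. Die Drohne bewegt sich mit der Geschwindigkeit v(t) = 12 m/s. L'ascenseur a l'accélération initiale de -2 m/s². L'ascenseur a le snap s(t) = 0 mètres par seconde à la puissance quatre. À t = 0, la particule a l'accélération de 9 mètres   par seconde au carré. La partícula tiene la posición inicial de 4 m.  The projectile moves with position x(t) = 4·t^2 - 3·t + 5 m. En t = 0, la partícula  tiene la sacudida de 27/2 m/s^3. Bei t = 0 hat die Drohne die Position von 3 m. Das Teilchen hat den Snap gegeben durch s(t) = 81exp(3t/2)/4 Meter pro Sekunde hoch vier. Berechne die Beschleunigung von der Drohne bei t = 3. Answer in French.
Pour résoudre ceci, nous devons prendre 1 dérivée de notre équation de la vitesse v(t) = 12. En dérivant la vitesse, nous obtenons l'accélération: a(t) = 0. En utilisant a(t) = 0 et en substituant t = 3, nous trouvons a = 0.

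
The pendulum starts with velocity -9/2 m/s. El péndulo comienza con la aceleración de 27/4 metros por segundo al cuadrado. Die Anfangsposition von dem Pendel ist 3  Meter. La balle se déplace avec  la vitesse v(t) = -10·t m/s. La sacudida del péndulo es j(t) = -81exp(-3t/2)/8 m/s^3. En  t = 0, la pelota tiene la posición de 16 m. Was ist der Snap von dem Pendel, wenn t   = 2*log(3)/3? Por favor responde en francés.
En partant du jerk j(t) = -81·exp(-3·t/2)/8, nous prenons 1 dérivée. En prenant d/dt de j(t), nous trouvons s(t) = 243·exp(-3·t/2)/16. De l'équation du snap s(t) = 243·exp(-3·t/2)/16, nous substituons t = 2*log(3)/3 pour obtenir s = 81/16.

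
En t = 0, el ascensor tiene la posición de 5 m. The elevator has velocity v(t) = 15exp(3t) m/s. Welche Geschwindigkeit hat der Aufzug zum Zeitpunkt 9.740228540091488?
Mit v(t) = 15·exp(3·t) und Einsetzen von t = 9.740228540091488, finden wir v = 73531560267270.8.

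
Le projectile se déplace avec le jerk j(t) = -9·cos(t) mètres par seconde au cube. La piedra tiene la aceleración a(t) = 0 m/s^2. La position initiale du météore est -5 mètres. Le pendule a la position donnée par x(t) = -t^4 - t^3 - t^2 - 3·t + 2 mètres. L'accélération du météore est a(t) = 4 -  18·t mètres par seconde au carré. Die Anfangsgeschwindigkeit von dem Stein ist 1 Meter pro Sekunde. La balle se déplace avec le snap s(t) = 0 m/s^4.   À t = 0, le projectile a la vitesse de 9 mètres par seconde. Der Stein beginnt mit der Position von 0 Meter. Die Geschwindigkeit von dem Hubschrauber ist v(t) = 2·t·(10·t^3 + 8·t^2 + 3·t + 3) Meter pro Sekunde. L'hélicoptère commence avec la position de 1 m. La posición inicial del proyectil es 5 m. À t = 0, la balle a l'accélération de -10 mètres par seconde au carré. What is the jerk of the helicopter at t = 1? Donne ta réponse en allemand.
Wir müssen unsere Gleichung für die Geschwindigkeit v(t) = 2·t·(10·t^3 + 8·t^2 + 3·t + 3) 2-mal ableiten. Durch Ableiten von der Geschwindigkeit erhalten wir die Beschleunigung: a(t) = 20·t^3 + 16·t^2 + 2·t·(30·t^2 + 16·t + 3) + 6·t + 6. Die Ableitung von der Beschleunigung ergibt den Ruck: j(t) = 120·t^2 + 2·t·(60·t + 16) + 64·t + 12. Aus der Gleichung für den Ruck j(t) = 120·t^2 + 2·t·(60·t + 16) + 64·t + 12, setzen wir t = 1 ein und erhalten j = 348.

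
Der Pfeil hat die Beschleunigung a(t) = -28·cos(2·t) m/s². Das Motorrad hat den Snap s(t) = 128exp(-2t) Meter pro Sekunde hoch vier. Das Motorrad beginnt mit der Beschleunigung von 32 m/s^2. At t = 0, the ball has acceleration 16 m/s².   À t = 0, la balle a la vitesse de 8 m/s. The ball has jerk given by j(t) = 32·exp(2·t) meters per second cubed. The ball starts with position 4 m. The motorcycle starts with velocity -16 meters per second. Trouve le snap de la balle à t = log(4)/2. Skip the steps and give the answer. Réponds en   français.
Le snap à t = log(4)/2 est s = 256.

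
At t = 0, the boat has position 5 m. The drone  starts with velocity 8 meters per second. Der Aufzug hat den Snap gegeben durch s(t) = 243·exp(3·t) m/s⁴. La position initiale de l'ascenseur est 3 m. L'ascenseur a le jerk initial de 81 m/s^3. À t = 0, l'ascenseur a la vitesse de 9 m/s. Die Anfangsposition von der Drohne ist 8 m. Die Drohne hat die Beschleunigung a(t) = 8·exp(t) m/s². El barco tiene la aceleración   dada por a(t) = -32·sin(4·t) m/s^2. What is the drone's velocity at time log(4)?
To solve this, we need to take 1 integral of our acceleration equation a(t) = 8·exp(t). Taking ∫a(t)dt and applying v(0) = 8, we find v(t) = 8·exp(t). We have velocity v(t) = 8·exp(t). Substituting t = log(4): v(log(4)) = 32.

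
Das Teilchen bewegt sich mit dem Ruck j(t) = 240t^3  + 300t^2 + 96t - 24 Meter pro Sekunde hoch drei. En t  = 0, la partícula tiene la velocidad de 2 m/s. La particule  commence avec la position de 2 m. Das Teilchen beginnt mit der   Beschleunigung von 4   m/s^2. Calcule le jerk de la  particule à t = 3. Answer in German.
Wir haben den Ruck j(t) = 240·t^3 + 300·t^2 + 96·t - 24. Durch Einsetzen von t = 3: j(3) = 9444.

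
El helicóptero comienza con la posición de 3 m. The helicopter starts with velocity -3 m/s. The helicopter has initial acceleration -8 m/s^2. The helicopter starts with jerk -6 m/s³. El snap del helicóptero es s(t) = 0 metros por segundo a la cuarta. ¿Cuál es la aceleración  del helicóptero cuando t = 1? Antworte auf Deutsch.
Um dies zu lösen, müssen wir 2 Integrale unserer Gleichung für den Snap s(t) = 0 finden. Durch Integration von dem Snap und Verwendung der Anfangsbedingung j(0) = -6, erhalten wir j(t) = -6. Mit ∫j(t)dt und Anwendung von a(0) = -8, finden wir a(t) = -6·t - 8. Wir haben die Beschleunigung a(t) = -6·t - 8. Durch Einsetzen von t = 1: a(1) = -14.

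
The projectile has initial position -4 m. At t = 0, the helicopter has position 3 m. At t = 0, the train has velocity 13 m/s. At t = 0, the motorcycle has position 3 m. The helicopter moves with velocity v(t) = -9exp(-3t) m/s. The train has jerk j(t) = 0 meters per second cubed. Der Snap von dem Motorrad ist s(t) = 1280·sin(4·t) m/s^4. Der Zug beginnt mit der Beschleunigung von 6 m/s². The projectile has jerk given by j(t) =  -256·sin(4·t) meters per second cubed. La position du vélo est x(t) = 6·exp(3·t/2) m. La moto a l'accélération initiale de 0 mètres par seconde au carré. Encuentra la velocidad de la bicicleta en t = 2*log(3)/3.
Partiendo de la posición x(t) = 6·exp(3·t/2), tomamos 1 derivada. La derivada de la posición da la velocidad: v(t) = 9·exp(3·t/2). Usando v(t) = 9·exp(3·t/2) y sustituyendo t = 2*log(3)/3, encontramos v = 27.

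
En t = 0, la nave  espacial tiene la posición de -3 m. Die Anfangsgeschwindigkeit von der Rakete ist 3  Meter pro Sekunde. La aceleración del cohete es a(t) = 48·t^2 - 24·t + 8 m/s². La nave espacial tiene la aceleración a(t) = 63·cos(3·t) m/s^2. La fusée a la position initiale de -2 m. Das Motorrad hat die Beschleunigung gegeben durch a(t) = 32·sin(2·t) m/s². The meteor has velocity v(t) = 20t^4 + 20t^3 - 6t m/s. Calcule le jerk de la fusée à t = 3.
Nous devons dériver notre équation de l'accélération a(t) = 48·t^2 - 24·t + 8 1 fois. La dérivée de l'accélération donne le jerk: j(t) = 96·t - 24. En utilisant j(t) = 96·t - 24 et en substituant t = 3, nous trouvons j = 264.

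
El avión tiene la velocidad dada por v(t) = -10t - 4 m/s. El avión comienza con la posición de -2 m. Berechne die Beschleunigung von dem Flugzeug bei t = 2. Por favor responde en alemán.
Wir müssen unsere Gleichung für die Geschwindigkeit v(t) = -10·t - 4 1-mal ableiten. Mit d/dt von v(t) finden wir a(t) = -10. Wir haben die Beschleunigung a(t) = -10. Durch Einsetzen von t = 2: a(2) = -10.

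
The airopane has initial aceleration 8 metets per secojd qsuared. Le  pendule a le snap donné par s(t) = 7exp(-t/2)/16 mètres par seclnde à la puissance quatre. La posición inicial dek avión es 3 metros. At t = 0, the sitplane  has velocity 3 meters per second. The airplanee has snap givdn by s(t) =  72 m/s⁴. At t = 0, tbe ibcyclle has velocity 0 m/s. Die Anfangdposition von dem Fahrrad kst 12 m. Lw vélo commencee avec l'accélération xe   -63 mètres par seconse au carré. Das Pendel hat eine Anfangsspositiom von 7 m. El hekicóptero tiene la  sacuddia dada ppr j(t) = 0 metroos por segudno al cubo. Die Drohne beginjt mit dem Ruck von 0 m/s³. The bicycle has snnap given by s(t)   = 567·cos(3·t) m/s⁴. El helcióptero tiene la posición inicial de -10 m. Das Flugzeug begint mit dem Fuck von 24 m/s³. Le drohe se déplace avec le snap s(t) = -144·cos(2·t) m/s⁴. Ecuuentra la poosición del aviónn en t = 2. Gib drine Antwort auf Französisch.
Pour résoudre ceci, nous devons prendre 4 intégrales de notre équation du snap s(t) = 72. En prenant ∫s(t)dt et en appliquant j(0) = 24, nous trouvons j(t) = 72·t + 24. En prenant ∫j(t)dt et en appliquant a(0) = 8, nous trouvons a(t) = 36·t^2 + 24·t + 8. En intégrant l'accélération et en utilisant la condition initiale v(0) = 3, nous obtenons v(t) = 12·t^3 + 12·t^2 + 8·t + 3. La primitive de la vitesse, avec x(0) = 3, donne la position: x(t) = 3·t^4 + 4·t^3 + 4·t^2 + 3·t + 3. De l'équation de la position x(t) = 3·t^4 + 4·t^3 + 4·t^2 + 3·t + 3, nous substituons t = 2 pour obtenir x = 105.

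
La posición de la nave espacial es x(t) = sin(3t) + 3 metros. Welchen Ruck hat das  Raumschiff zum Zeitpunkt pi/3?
Wir müssen unsere Gleichung für die Position x(t) = sin(3·t) + 3 3-mal ableiten. Durch Ableiten von der Position erhalten wir die Geschwindigkeit: v(t) = 3·cos(3·t). Mit d/dt von v(t) finden wir a(t) = -9·sin(3·t). Die Ableitung von der Beschleunigung ergibt den Ruck: j(t) = -27·cos(3·t). Aus der Gleichung für den Ruck j(t) = -27·cos(3·t), setzen wir t = pi/3 ein und erhalten j = 27.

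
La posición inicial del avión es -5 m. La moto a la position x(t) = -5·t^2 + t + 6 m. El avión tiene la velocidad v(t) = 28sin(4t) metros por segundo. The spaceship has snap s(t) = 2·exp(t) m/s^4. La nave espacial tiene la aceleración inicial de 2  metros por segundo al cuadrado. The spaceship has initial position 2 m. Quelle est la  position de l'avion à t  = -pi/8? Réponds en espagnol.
Necesitamos integrar nuestra ecuación de la velocidad v(t) = 28·sin(4·t) 1 vez. La integral de la velocidad, con x(0) = -5, da la posición: x(t) = 2 - 7·cos(4·t). Tenemos la posición x(t) = 2 - 7·cos(4·t). Sustituyendo t = -pi/8: x(-pi/8) = 2.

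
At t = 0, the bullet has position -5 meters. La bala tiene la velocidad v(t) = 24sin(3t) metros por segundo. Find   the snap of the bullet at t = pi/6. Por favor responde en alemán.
Ausgehend von der Geschwindigkeit v(t) = 24·sin(3·t), nehmen wir 3 Ableitungen. Die Ableitung von der Geschwindigkeit ergibt die Beschleunigung: a(t) = 72·cos(3·t). Die Ableitung von der Beschleunigung ergibt den Ruck: j(t) = -216·sin(3·t). Durch Ableiten von dem Ruck erhalten wir den Snap: s(t) = -648·cos(3·t). Aus der Gleichung für den Snap s(t) = -648·cos(3·t), setzen wir t = pi/6 ein und erhalten s = 0.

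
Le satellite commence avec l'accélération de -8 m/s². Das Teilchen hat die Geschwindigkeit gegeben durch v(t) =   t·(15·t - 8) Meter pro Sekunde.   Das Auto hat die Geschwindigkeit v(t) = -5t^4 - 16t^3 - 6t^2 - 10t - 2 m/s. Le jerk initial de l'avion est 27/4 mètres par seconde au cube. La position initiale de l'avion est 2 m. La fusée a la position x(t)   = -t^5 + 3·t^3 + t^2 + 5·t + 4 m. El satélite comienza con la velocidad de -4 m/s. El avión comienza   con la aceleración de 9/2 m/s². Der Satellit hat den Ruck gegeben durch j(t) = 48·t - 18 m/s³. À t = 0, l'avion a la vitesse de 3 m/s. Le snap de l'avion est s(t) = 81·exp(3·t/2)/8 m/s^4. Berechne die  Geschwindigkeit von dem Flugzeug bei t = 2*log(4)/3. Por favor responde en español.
Debemos encontrar la antiderivada de nuestra ecuación del snap s(t) = 81·exp(3·t/2)/8 3 veces. La integral del snap, con j(0) = 27/4, da la sacudida: j(t) = 27·exp(3·t/2)/4. La integral de la sacudida es la aceleración. Usando a(0) = 9/2, obtenemos a(t) = 9·exp(3·t/2)/2. Tomando ∫a(t)dt y aplicando v(0) = 3, encontramos v(t) = 3·exp(3·t/2). De la ecuación de la velocidad v(t) = 3·exp(3·t/2), sustituimos t = 2*log(4)/3 para obtener v = 12.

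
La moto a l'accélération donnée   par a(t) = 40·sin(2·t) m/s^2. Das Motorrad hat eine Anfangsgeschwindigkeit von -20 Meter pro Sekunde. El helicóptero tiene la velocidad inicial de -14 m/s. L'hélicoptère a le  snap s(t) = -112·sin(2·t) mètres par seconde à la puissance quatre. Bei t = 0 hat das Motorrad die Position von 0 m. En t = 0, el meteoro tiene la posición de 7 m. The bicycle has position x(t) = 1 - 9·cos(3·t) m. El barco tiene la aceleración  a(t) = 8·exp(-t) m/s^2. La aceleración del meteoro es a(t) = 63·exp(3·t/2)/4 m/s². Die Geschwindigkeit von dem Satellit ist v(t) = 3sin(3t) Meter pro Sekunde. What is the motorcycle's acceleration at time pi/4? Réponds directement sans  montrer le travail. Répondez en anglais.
The answer is 40.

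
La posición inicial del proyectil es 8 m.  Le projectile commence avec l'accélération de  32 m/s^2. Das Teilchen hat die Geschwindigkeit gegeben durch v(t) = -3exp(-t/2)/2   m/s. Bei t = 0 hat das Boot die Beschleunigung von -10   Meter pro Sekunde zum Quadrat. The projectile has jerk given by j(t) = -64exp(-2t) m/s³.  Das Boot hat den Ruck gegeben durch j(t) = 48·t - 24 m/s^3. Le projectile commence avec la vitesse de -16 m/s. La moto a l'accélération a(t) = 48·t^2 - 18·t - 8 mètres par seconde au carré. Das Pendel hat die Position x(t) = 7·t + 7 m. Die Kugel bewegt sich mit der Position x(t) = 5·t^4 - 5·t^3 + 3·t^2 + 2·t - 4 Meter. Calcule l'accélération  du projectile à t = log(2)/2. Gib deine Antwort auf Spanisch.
Necesitamos integrar nuestra ecuación de la sacudida j(t) = -64·exp(-2·t) 1 vez. Integrando la sacudida y usando la condición inicial a(0) = 32, obtenemos a(t) = 32·exp(-2·t). Usando a(t) = 32·exp(-2·t) y sustituyendo t = log(2)/2, encontramos a = 16.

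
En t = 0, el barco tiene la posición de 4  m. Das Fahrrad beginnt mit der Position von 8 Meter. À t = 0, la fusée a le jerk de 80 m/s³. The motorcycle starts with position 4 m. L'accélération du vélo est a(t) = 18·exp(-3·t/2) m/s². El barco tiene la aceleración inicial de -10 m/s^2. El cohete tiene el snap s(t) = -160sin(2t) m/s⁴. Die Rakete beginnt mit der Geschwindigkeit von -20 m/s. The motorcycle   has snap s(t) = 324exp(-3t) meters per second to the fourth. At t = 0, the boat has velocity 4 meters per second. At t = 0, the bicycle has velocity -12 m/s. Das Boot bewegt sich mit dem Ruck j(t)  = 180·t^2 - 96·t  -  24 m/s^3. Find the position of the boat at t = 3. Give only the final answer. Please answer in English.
x(3) = 268.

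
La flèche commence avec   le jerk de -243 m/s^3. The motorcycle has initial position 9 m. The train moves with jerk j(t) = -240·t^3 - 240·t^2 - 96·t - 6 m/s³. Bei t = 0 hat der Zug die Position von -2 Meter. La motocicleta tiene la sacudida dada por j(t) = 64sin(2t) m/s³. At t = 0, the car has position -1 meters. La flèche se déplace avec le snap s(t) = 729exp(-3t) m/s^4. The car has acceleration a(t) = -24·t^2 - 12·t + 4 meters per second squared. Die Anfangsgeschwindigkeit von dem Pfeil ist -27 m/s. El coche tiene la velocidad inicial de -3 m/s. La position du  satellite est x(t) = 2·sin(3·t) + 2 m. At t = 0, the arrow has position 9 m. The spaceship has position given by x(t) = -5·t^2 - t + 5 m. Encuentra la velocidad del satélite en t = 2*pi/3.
Para resolver esto, necesitamos tomar 1 derivada de nuestra ecuación de la posición x(t) = 2·sin(3·t) + 2. Derivando la posición, obtenemos la velocidad: v(t) = 6·cos(3·t). De la ecuación de la velocidad v(t) = 6·cos(3·t), sustituimos t = 2*pi/3 para obtener v = 6.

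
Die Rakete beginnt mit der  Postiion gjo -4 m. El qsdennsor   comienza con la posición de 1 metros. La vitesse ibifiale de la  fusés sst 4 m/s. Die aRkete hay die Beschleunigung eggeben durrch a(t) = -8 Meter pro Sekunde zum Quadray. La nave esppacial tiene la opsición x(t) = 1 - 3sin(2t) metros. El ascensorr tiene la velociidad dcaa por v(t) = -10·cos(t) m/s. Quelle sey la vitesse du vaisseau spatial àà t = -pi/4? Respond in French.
En partant de la position x(t) = 1 - 3·sin(2·t), nous prenons 1 dérivée. La dérivée de la position donne la vitesse: v(t) = -6·cos(2·t). Nous avons la vitesse v(t) = -6·cos(2·t). En substituant t = -pi/4: v(-pi/4) = 0.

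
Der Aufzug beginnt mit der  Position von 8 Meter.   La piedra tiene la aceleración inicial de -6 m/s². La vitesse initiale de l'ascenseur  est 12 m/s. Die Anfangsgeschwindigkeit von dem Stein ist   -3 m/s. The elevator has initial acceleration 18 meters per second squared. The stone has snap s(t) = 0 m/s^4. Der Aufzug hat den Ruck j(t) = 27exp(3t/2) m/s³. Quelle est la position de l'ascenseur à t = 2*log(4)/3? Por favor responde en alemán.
Ausgehend von dem Ruck j(t) = 27·exp(3·t/2), nehmen wir 3 Stammfunktionen. Mit ∫j(t)dt und Anwendung von a(0) = 18, finden wir a(t) = 18·exp(3·t/2). Durch Integration von der Beschleunigung und Verwendung der Anfangsbedingung v(0) = 12, erhalten wir v(t) = 12·exp(3·t/2). Durch Integration von der Geschwindigkeit und Verwendung der Anfangsbedingung x(0) = 8, erhalten wir x(t) = 8·exp(3·t/2). Mit x(t) = 8·exp(3·t/2) und Einsetzen von t = 2*log(4)/3, finden wir x = 32.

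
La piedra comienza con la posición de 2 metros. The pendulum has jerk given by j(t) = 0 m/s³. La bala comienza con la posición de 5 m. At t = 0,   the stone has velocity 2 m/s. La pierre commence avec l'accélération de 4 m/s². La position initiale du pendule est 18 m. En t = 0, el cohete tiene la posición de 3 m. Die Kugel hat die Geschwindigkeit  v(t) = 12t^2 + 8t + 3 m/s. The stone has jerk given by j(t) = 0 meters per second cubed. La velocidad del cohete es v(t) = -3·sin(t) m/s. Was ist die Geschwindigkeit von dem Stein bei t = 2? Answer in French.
Nous devons intégrer notre équation du jerk j(t) = 0 2 fois. La primitive du jerk est l'accélération. En utilisant a(0) = 4, nous obtenons a(t) = 4. La primitive de l'accélération est la vitesse. En utilisant v(0) = 2, nous obtenons v(t) = 4·t + 2. Nous avons la vitesse v(t) = 4·t + 2. En substituant t = 2: v(2) = 10.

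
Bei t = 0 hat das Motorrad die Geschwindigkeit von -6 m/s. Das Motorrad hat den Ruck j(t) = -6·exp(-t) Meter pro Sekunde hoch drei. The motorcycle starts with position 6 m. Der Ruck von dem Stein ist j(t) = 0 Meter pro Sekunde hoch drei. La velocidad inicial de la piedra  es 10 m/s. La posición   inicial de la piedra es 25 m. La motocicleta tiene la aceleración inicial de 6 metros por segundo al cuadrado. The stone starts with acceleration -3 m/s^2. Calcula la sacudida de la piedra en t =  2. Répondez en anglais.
From the given jerk equation j(t) = 0, we substitute t = 2 to get j = 0.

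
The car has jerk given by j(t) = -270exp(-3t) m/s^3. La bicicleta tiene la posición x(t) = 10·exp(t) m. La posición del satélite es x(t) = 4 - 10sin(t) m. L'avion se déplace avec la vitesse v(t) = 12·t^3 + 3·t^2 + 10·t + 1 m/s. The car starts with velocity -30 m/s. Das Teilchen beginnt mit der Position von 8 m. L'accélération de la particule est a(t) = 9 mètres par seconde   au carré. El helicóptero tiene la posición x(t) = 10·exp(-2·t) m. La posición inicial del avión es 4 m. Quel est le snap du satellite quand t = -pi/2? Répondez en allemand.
Ausgehend von der Position x(t) = 4 - 10·sin(t), nehmen wir 4 Ableitungen. Durch Ableiten von der Position erhalten wir die Geschwindigkeit: v(t) = -10·cos(t). Durch Ableiten von der Geschwindigkeit erhalten wir die Beschleunigung: a(t) = 10·sin(t). Die Ableitung von der Beschleunigung ergibt den Ruck: j(t) = 10·cos(t). Durch Ableiten von dem Ruck erhalten wir den Snap: s(t) = -10·sin(t). Mit s(t) = -10·sin(t) und Einsetzen von t = -pi/2, finden wir s = 10.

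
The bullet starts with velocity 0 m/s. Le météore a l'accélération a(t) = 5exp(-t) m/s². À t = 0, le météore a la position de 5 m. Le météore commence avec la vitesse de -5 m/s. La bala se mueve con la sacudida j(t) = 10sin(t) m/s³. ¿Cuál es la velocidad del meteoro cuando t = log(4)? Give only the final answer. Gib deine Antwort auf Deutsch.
Die Geschwindigkeit bei t = log(4) ist v = -5/4.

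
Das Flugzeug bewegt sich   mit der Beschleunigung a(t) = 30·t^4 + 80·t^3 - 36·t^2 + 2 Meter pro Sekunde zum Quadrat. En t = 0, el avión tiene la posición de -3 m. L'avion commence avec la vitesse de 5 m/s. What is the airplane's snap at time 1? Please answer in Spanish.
Para resolver esto, necesitamos tomar 2 derivadas de nuestra ecuación de la aceleración a(t) = 30·t^4 + 80·t^3 - 36·t^2 + 2. Derivando la aceleración, obtenemos la sacudida: j(t) = 120·t^3 + 240·t^2 - 72·t. Derivando la sacudida, obtenemos el snap: s(t) = 360·t^2 + 480·t - 72. Usando s(t) = 360·t^2 + 480·t - 72 y sustituyendo t = 1, encontramos s = 768.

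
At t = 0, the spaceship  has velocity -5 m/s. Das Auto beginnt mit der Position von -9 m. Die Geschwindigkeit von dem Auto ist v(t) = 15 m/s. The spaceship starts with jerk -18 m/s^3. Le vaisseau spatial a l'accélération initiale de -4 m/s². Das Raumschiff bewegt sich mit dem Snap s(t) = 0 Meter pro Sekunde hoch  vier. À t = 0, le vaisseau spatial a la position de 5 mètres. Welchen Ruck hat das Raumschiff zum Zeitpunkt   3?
Ausgehend von dem Snap s(t) = 0, nehmen wir 1 Integral. Durch Integration von dem Snap und Verwendung der Anfangsbedingung j(0) = -18, erhalten wir j(t) = -18. Aus der Gleichung für den Ruck j(t) = -18, setzen wir t = 3 ein und erhalten j = -18.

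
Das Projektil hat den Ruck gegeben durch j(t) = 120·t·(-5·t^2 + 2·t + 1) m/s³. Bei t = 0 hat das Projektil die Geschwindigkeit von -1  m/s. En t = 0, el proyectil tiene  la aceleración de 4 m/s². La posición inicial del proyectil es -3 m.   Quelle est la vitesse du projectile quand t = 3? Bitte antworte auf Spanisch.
Para resolver esto, necesitamos tomar 2 integrales de nuestra ecuación de la sacudida j(t) = 120·t·(-5·t^2 + 2·t + 1). Tomando ∫j(t)dt y aplicando a(0) = 4, encontramos a(t) = -150·t^4 + 80·t^3 + 60·t^2 + 4. La integral de la aceleración, con v(0) = -1, da la velocidad: v(t) = -30·t^5 + 20·t^4 + 20·t^3 + 4·t - 1. Tenemos la velocidad v(t) = -30·t^5 + 20·t^4 + 20·t^3 + 4·t - 1. Sustituyendo t = 3: v(3) = -5119.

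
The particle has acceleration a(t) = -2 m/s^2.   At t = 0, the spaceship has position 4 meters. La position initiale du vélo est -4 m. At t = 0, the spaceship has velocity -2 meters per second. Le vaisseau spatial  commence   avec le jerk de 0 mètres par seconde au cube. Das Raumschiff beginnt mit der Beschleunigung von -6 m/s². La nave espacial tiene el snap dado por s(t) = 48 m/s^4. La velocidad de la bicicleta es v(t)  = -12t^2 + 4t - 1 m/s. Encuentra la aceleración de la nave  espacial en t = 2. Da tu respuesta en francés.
Nous devons intégrer notre équation du snap s(t) = 48 2 fois. La primitive du snap est le jerk. En utilisant j(0) = 0, nous obtenons j(t) = 48·t. La primitive du jerk, avec a(0) = -6, donne l'accélération: a(t) = 24·t^2 - 6. En utilisant a(t) = 24·t^2 - 6 et en substituant t = 2, nous trouvons a = 90.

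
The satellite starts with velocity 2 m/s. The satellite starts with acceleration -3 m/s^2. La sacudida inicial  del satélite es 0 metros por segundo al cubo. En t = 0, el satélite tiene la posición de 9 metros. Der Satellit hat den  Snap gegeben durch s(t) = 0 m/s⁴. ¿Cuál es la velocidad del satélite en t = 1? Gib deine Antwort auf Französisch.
Pour résoudre ceci, nous devons prendre 3 intégrales de notre équation du snap s(t) = 0. La primitive du snap est le jerk. En utilisant j(0) = 0, nous obtenons j(t) = 0. L'intégrale du jerk, avec a(0) = -3, donne l'accélération: a(t) = -3. En intégrant l'accélération et en utilisant la condition initiale v(0) = 2, nous obtenons v(t) = 2 - 3·t. Nous avons la vitesse v(t) = 2 - 3·t. En substituant t = 1: v(1) = -1.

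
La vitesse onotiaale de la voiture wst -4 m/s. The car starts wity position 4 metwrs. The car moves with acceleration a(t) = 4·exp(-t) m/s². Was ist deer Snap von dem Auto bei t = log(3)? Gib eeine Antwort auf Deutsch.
Um dies zu lösen, müssen wir 2 Ableitungen unserer Gleichung für die Beschleunigung a(t) = 4·exp(-t) nehmen. Durch Ableiten von der Beschleunigung erhalten wir den Ruck: j(t) = -4·exp(-t). Die Ableitung von dem Ruck ergibt den Snap: s(t) = 4·exp(-t). Aus der Gleichung für den Snap s(t) = 4·exp(-t), setzen wir t = log(3) ein und erhalten s = 4/3.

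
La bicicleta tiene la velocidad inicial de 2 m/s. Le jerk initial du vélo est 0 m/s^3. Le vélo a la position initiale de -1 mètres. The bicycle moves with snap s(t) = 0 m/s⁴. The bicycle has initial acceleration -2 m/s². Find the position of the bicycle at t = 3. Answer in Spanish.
Para resolver esto, necesitamos tomar 4 integrales de nuestra ecuación del snap s(t) = 0. La integral del snap, con j(0) = 0, da la sacudida: j(t) = 0. Tomando ∫j(t)dt y aplicando a(0) = -2, encontramos a(t) = -2. Tomando ∫a(t)dt y aplicando v(0) = 2, encontramos v(t) = 2 - 2·t. Integrando la velocidad y usando la condición inicial x(0) = -1, obtenemos x(t) = -t^2 + 2·t - 1. De la ecuación de la posición x(t) = -t^2 + 2·t - 1, sustituimos t = 3 para obtener x = -4.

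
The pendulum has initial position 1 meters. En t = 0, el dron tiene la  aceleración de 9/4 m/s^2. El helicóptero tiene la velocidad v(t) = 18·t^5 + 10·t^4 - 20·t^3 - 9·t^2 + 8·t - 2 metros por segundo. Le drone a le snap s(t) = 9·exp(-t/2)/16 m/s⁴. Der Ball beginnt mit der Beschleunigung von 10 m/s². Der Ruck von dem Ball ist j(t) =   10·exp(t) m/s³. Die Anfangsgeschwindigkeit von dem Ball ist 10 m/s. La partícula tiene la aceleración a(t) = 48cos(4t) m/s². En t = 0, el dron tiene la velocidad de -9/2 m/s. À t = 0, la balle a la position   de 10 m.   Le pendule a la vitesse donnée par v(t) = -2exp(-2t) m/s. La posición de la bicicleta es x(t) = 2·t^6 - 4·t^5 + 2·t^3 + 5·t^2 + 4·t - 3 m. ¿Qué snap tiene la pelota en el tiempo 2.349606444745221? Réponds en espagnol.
Partiendo de la sacudida j(t) = 10·exp(t), tomamos 1 derivada. La derivada de la sacudida da el snap: s(t) = 10·exp(t). Tenemos el snap s(t) = 10·exp(t). Sustituyendo t = 2.349606444745221: s(2.349606444745221) = 104.814438855891.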